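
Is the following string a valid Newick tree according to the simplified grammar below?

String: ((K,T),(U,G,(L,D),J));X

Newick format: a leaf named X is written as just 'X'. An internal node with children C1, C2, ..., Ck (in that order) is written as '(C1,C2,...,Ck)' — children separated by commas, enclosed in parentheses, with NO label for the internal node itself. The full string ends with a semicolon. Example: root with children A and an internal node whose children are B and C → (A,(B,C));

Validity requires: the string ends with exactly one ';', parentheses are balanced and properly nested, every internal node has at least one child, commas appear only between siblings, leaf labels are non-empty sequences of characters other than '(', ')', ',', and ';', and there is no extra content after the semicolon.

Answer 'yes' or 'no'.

Answer: no

Derivation:
Input: ((K,T),(U,G,(L,D),J));X
Paren balance: 4 '(' vs 4 ')' OK
Ends with single ';': False
Full parse: FAILS (must end with ;)
Valid: False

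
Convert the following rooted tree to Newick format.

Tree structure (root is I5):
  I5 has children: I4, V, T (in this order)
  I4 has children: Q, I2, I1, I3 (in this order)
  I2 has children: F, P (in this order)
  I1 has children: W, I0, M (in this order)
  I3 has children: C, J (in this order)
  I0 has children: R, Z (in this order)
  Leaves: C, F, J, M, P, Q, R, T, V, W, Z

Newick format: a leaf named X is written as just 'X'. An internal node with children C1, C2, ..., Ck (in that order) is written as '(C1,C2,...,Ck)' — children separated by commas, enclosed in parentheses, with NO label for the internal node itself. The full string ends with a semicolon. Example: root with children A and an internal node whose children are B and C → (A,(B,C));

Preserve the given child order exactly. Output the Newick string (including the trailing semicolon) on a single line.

internal I5 with children ['I4', 'V', 'T']
  internal I4 with children ['Q', 'I2', 'I1', 'I3']
    leaf 'Q' → 'Q'
    internal I2 with children ['F', 'P']
      leaf 'F' → 'F'
      leaf 'P' → 'P'
    → '(F,P)'
    internal I1 with children ['W', 'I0', 'M']
      leaf 'W' → 'W'
      internal I0 with children ['R', 'Z']
        leaf 'R' → 'R'
        leaf 'Z' → 'Z'
      → '(R,Z)'
      leaf 'M' → 'M'
    → '(W,(R,Z),M)'
    internal I3 with children ['C', 'J']
      leaf 'C' → 'C'
      leaf 'J' → 'J'
    → '(C,J)'
  → '(Q,(F,P),(W,(R,Z),M),(C,J))'
  leaf 'V' → 'V'
  leaf 'T' → 'T'
→ '((Q,(F,P),(W,(R,Z),M),(C,J)),V,T)'
Final: ((Q,(F,P),(W,(R,Z),M),(C,J)),V,T);

Answer: ((Q,(F,P),(W,(R,Z),M),(C,J)),V,T);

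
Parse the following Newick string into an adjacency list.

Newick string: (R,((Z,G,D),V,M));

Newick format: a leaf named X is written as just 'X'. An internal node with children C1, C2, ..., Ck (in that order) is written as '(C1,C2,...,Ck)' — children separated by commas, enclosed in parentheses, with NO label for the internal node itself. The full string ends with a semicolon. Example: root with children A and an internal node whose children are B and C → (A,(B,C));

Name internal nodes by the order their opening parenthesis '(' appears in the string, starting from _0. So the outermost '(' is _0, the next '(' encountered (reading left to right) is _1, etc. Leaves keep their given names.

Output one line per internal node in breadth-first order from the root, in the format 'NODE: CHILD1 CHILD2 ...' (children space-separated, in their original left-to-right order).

Input: (R,((Z,G,D),V,M));
Scanning left-to-right, naming '(' by encounter order:
  pos 0: '(' -> open internal node _0 (depth 1)
  pos 3: '(' -> open internal node _1 (depth 2)
  pos 4: '(' -> open internal node _2 (depth 3)
  pos 10: ')' -> close internal node _2 (now at depth 2)
  pos 15: ')' -> close internal node _1 (now at depth 1)
  pos 16: ')' -> close internal node _0 (now at depth 0)
Total internal nodes: 3
BFS adjacency from root:
  _0: R _1
  _1: _2 V M
  _2: Z G D

Answer: _0: R _1
_1: _2 V M
_2: Z G D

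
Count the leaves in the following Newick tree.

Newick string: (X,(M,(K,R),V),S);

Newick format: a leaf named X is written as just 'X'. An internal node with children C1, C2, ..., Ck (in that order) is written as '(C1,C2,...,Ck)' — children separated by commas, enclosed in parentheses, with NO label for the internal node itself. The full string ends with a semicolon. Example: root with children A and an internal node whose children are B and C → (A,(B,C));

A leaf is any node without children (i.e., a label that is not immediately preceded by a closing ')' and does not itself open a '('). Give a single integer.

Answer: 6

Derivation:
Newick: (X,(M,(K,R),V),S);
Scan left-to-right; a leaf is any maximal label run not followed by '(':
  pos 1: leaf 'X' → count = 1
  pos 4: leaf 'M' → count = 2
  pos 7: leaf 'K' → count = 3
  pos 9: leaf 'R' → count = 4
  pos 12: leaf 'V' → count = 5
  pos 15: leaf 'S' → count = 6
Total leaves: 6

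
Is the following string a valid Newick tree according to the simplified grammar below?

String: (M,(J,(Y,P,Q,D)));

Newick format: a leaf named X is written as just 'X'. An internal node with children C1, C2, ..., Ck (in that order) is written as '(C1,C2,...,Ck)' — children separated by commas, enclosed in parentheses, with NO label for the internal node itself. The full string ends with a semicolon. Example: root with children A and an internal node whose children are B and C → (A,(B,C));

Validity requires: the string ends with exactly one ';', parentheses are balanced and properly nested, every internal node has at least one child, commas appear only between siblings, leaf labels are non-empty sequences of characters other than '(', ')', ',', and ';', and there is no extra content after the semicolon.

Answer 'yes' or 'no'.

Answer: yes

Derivation:
Input: (M,(J,(Y,P,Q,D)));
Paren balance: 3 '(' vs 3 ')' OK
Ends with single ';': True
Full parse: OK
Valid: True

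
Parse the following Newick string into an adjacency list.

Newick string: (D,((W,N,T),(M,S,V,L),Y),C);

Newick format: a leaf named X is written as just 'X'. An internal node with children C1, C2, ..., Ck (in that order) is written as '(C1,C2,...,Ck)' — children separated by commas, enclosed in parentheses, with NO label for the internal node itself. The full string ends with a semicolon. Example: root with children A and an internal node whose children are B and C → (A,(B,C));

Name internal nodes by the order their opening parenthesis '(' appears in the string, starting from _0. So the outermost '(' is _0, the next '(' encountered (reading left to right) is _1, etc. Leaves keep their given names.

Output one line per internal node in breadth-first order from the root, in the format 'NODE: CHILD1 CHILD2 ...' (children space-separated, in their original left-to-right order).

Input: (D,((W,N,T),(M,S,V,L),Y),C);
Scanning left-to-right, naming '(' by encounter order:
  pos 0: '(' -> open internal node _0 (depth 1)
  pos 3: '(' -> open internal node _1 (depth 2)
  pos 4: '(' -> open internal node _2 (depth 3)
  pos 10: ')' -> close internal node _2 (now at depth 2)
  pos 12: '(' -> open internal node _3 (depth 3)
  pos 20: ')' -> close internal node _3 (now at depth 2)
  pos 23: ')' -> close internal node _1 (now at depth 1)
  pos 26: ')' -> close internal node _0 (now at depth 0)
Total internal nodes: 4
BFS adjacency from root:
  _0: D _1 C
  _1: _2 _3 Y
  _2: W N T
  _3: M S V L

Answer: _0: D _1 C
_1: _2 _3 Y
_2: W N T
_3: M S V L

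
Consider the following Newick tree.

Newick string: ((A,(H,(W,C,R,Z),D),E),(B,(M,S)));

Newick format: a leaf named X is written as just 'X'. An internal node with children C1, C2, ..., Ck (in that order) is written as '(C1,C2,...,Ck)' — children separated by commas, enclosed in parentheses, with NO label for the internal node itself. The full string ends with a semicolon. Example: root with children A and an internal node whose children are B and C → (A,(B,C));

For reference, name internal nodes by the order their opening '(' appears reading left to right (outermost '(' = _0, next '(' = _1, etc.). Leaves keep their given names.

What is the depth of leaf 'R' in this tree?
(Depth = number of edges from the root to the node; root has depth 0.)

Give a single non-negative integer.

Newick: ((A,(H,(W,C,R,Z),D),E),(B,(M,S)));
Naming internals by '(' encounter order: outermost '(' = _0, next = _1, ...
Query node: R
Path from root: _0 -> _1 -> _2 -> _3 -> R
Depth of R: 4 (number of edges from root)

Answer: 4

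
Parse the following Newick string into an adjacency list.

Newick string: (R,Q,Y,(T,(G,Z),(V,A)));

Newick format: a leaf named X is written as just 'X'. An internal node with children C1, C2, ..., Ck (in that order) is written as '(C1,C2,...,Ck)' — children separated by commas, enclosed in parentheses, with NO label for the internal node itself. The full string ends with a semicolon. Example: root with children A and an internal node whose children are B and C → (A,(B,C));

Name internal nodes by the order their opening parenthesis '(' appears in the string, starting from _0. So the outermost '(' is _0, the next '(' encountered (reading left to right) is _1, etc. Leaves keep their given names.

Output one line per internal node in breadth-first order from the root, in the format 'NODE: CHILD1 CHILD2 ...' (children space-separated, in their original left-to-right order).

Input: (R,Q,Y,(T,(G,Z),(V,A)));
Scanning left-to-right, naming '(' by encounter order:
  pos 0: '(' -> open internal node _0 (depth 1)
  pos 7: '(' -> open internal node _1 (depth 2)
  pos 10: '(' -> open internal node _2 (depth 3)
  pos 14: ')' -> close internal node _2 (now at depth 2)
  pos 16: '(' -> open internal node _3 (depth 3)
  pos 20: ')' -> close internal node _3 (now at depth 2)
  pos 21: ')' -> close internal node _1 (now at depth 1)
  pos 22: ')' -> close internal node _0 (now at depth 0)
Total internal nodes: 4
BFS adjacency from root:
  _0: R Q Y _1
  _1: T _2 _3
  _2: G Z
  _3: V A

Answer: _0: R Q Y _1
_1: T _2 _3
_2: G Z
_3: V A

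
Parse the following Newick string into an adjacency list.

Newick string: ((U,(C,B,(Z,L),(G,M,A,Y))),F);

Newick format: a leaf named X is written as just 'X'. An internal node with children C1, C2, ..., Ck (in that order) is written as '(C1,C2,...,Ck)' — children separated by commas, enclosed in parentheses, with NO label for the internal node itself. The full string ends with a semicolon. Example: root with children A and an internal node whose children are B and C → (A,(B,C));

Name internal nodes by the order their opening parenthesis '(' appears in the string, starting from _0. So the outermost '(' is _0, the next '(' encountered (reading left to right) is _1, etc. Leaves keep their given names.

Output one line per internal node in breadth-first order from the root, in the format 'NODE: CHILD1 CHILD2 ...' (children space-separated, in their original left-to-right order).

Answer: _0: _1 F
_1: U _2
_2: C B _3 _4
_3: Z L
_4: G M A Y

Derivation:
Input: ((U,(C,B,(Z,L),(G,M,A,Y))),F);
Scanning left-to-right, naming '(' by encounter order:
  pos 0: '(' -> open internal node _0 (depth 1)
  pos 1: '(' -> open internal node _1 (depth 2)
  pos 4: '(' -> open internal node _2 (depth 3)
  pos 9: '(' -> open internal node _3 (depth 4)
  pos 13: ')' -> close internal node _3 (now at depth 3)
  pos 15: '(' -> open internal node _4 (depth 4)
  pos 23: ')' -> close internal node _4 (now at depth 3)
  pos 24: ')' -> close internal node _2 (now at depth 2)
  pos 25: ')' -> close internal node _1 (now at depth 1)
  pos 28: ')' -> close internal node _0 (now at depth 0)
Total internal nodes: 5
BFS adjacency from root:
  _0: _1 F
  _1: U _2
  _2: C B _3 _4
  _3: Z L
  _4: G M A Y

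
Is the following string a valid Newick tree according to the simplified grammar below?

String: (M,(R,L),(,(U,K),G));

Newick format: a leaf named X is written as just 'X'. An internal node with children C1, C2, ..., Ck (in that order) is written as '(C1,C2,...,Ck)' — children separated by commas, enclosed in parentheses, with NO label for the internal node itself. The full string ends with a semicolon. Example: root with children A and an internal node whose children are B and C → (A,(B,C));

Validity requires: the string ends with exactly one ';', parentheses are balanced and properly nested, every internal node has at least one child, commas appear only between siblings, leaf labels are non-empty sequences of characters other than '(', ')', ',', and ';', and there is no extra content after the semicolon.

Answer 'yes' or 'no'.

Input: (M,(R,L),(,(U,K),G));
Paren balance: 4 '(' vs 4 ')' OK
Ends with single ';': True
Full parse: FAILS (empty leaf label at pos 10)
Valid: False

Answer: no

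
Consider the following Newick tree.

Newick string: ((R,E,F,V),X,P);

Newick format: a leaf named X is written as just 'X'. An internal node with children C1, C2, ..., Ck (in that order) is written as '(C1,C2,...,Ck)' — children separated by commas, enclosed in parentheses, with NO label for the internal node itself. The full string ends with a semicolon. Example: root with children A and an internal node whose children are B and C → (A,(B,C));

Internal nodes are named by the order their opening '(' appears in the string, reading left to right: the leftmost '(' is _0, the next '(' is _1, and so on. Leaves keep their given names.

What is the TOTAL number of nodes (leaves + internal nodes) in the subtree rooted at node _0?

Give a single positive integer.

Newick: ((R,E,F,V),X,P);
Locate _0: it is the '(' at position 0 (the 1st '(' reading left to right).
Query: subtree rooted at _0
_0: subtree_size = 1 + 7
  _1: subtree_size = 1 + 4
    R: subtree_size = 1 + 0
    E: subtree_size = 1 + 0
    F: subtree_size = 1 + 0
    V: subtree_size = 1 + 0
  X: subtree_size = 1 + 0
  P: subtree_size = 1 + 0
Total subtree size of _0: 8

Answer: 8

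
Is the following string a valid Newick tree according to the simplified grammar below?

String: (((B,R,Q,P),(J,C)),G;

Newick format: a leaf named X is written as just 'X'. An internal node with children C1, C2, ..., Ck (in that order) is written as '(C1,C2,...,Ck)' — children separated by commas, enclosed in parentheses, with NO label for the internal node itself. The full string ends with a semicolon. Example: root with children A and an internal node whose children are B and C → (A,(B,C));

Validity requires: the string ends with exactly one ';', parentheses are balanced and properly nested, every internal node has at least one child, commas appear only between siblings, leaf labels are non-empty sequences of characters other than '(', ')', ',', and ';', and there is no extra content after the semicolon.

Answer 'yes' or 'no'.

Answer: no

Derivation:
Input: (((B,R,Q,P),(J,C)),G;
Paren balance: 4 '(' vs 3 ')' MISMATCH
Ends with single ';': True
Full parse: FAILS (expected , or ) at pos 20)
Valid: False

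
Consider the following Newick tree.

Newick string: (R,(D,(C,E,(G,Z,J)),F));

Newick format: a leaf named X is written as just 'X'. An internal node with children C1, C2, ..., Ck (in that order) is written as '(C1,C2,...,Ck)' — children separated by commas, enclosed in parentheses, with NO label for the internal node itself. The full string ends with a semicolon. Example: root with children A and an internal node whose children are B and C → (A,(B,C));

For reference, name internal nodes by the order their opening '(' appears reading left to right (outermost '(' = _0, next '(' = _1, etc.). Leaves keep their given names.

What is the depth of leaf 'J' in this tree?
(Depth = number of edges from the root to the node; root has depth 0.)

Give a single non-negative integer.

Answer: 4

Derivation:
Newick: (R,(D,(C,E,(G,Z,J)),F));
Naming internals by '(' encounter order: outermost '(' = _0, next = _1, ...
Query node: J
Path from root: _0 -> _1 -> _2 -> _3 -> J
Depth of J: 4 (number of edges from root)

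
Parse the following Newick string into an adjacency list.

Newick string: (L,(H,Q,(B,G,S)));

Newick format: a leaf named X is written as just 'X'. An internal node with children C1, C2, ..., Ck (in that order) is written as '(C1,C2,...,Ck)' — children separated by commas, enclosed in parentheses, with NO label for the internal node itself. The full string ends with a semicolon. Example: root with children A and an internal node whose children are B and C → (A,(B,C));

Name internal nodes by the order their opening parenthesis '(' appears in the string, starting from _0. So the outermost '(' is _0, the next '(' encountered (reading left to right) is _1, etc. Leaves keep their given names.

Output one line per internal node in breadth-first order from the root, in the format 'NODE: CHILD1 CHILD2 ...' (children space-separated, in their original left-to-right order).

Input: (L,(H,Q,(B,G,S)));
Scanning left-to-right, naming '(' by encounter order:
  pos 0: '(' -> open internal node _0 (depth 1)
  pos 3: '(' -> open internal node _1 (depth 2)
  pos 8: '(' -> open internal node _2 (depth 3)
  pos 14: ')' -> close internal node _2 (now at depth 2)
  pos 15: ')' -> close internal node _1 (now at depth 1)
  pos 16: ')' -> close internal node _0 (now at depth 0)
Total internal nodes: 3
BFS adjacency from root:
  _0: L _1
  _1: H Q _2
  _2: B G S

Answer: _0: L _1
_1: H Q _2
_2: B G S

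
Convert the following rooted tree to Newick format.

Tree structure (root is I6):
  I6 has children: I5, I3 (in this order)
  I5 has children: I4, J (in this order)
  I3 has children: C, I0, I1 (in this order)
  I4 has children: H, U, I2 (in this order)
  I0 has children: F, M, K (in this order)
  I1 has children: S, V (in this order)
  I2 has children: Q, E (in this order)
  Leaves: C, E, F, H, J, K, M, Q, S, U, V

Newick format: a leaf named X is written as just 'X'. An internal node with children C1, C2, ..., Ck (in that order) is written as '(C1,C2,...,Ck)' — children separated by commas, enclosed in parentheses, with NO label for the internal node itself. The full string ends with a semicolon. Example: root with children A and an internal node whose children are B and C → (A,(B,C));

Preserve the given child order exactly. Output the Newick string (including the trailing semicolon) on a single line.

internal I6 with children ['I5', 'I3']
  internal I5 with children ['I4', 'J']
    internal I4 with children ['H', 'U', 'I2']
      leaf 'H' → 'H'
      leaf 'U' → 'U'
      internal I2 with children ['Q', 'E']
        leaf 'Q' → 'Q'
        leaf 'E' → 'E'
      → '(Q,E)'
    → '(H,U,(Q,E))'
    leaf 'J' → 'J'
  → '((H,U,(Q,E)),J)'
  internal I3 with children ['C', 'I0', 'I1']
    leaf 'C' → 'C'
    internal I0 with children ['F', 'M', 'K']
      leaf 'F' → 'F'
      leaf 'M' → 'M'
      leaf 'K' → 'K'
    → '(F,M,K)'
    internal I1 with children ['S', 'V']
      leaf 'S' → 'S'
      leaf 'V' → 'V'
    → '(S,V)'
  → '(C,(F,M,K),(S,V))'
→ '(((H,U,(Q,E)),J),(C,(F,M,K),(S,V)))'
Final: (((H,U,(Q,E)),J),(C,(F,M,K),(S,V)));

Answer: (((H,U,(Q,E)),J),(C,(F,M,K),(S,V)));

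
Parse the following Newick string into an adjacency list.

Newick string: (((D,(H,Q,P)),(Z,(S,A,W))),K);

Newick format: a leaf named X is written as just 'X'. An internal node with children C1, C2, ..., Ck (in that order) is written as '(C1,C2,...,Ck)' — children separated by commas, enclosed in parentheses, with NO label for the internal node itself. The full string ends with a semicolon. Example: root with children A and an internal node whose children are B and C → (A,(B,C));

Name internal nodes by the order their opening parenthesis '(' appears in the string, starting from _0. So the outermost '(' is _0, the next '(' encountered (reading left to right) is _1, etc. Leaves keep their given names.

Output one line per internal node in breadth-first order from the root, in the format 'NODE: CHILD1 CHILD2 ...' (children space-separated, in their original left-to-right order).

Answer: _0: _1 K
_1: _2 _4
_2: D _3
_4: Z _5
_3: H Q P
_5: S A W

Derivation:
Input: (((D,(H,Q,P)),(Z,(S,A,W))),K);
Scanning left-to-right, naming '(' by encounter order:
  pos 0: '(' -> open internal node _0 (depth 1)
  pos 1: '(' -> open internal node _1 (depth 2)
  pos 2: '(' -> open internal node _2 (depth 3)
  pos 5: '(' -> open internal node _3 (depth 4)
  pos 11: ')' -> close internal node _3 (now at depth 3)
  pos 12: ')' -> close internal node _2 (now at depth 2)
  pos 14: '(' -> open internal node _4 (depth 3)
  pos 17: '(' -> open internal node _5 (depth 4)
  pos 23: ')' -> close internal node _5 (now at depth 3)
  pos 24: ')' -> close internal node _4 (now at depth 2)
  pos 25: ')' -> close internal node _1 (now at depth 1)
  pos 28: ')' -> close internal node _0 (now at depth 0)
Total internal nodes: 6
BFS adjacency from root:
  _0: _1 K
  _1: _2 _4
  _2: D _3
  _4: Z _5
  _3: H Q P
  _5: S A W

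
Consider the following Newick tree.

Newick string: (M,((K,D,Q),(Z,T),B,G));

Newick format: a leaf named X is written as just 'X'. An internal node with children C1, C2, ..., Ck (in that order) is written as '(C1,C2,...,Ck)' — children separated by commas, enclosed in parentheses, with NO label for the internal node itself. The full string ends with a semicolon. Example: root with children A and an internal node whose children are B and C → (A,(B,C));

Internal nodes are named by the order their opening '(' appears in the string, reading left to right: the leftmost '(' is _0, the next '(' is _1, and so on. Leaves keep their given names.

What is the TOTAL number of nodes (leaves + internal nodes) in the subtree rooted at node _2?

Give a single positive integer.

Answer: 4

Derivation:
Newick: (M,((K,D,Q),(Z,T),B,G));
Locate _2: it is the '(' at position 4 (the 3rd '(' reading left to right).
Query: subtree rooted at _2
_2: subtree_size = 1 + 3
  K: subtree_size = 1 + 0
  D: subtree_size = 1 + 0
  Q: subtree_size = 1 + 0
Total subtree size of _2: 4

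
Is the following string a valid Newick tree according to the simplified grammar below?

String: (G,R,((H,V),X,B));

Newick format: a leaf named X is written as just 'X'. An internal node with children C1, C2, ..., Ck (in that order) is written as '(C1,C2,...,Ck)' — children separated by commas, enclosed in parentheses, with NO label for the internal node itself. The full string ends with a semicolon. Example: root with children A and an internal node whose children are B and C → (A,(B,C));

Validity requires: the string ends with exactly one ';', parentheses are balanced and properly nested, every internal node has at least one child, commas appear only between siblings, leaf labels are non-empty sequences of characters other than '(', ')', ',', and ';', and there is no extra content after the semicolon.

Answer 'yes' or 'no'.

Input: (G,R,((H,V),X,B));
Paren balance: 3 '(' vs 3 ')' OK
Ends with single ';': True
Full parse: OK
Valid: True

Answer: yes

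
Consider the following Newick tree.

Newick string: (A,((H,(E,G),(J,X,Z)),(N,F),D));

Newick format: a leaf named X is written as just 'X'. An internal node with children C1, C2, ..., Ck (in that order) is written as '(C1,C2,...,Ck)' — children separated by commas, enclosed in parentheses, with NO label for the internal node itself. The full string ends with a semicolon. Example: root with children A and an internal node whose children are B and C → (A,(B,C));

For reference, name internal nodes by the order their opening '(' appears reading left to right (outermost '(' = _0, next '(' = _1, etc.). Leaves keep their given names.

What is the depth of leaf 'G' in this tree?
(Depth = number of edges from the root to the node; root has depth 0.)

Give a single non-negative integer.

Answer: 4

Derivation:
Newick: (A,((H,(E,G),(J,X,Z)),(N,F),D));
Naming internals by '(' encounter order: outermost '(' = _0, next = _1, ...
Query node: G
Path from root: _0 -> _1 -> _2 -> _3 -> G
Depth of G: 4 (number of edges from root)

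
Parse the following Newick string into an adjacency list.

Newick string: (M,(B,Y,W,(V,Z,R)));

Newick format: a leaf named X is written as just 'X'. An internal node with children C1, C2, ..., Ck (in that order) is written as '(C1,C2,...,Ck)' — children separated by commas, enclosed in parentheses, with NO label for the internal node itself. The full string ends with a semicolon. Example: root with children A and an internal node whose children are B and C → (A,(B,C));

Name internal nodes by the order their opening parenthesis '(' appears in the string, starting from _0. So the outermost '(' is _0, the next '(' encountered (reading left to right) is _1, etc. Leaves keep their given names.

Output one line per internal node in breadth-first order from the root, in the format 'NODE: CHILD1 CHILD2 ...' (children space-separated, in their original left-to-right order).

Answer: _0: M _1
_1: B Y W _2
_2: V Z R

Derivation:
Input: (M,(B,Y,W,(V,Z,R)));
Scanning left-to-right, naming '(' by encounter order:
  pos 0: '(' -> open internal node _0 (depth 1)
  pos 3: '(' -> open internal node _1 (depth 2)
  pos 10: '(' -> open internal node _2 (depth 3)
  pos 16: ')' -> close internal node _2 (now at depth 2)
  pos 17: ')' -> close internal node _1 (now at depth 1)
  pos 18: ')' -> close internal node _0 (now at depth 0)
Total internal nodes: 3
BFS adjacency from root:
  _0: M _1
  _1: B Y W _2
  _2: V Z R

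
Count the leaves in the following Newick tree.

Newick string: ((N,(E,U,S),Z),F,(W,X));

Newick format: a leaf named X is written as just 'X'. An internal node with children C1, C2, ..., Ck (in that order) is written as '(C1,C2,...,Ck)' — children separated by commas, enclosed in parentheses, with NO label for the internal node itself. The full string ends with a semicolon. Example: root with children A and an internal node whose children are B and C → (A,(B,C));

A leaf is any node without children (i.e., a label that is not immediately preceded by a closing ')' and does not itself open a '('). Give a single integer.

Answer: 8

Derivation:
Newick: ((N,(E,U,S),Z),F,(W,X));
Scan left-to-right; a leaf is any maximal label run not followed by '(':
  pos 2: leaf 'N' → count = 1
  pos 5: leaf 'E' → count = 2
  pos 7: leaf 'U' → count = 3
  pos 9: leaf 'S' → count = 4
  pos 12: leaf 'Z' → count = 5
  pos 15: leaf 'F' → count = 6
  pos 18: leaf 'W' → count = 7
  pos 20: leaf 'X' → count = 8
Total leaves: 8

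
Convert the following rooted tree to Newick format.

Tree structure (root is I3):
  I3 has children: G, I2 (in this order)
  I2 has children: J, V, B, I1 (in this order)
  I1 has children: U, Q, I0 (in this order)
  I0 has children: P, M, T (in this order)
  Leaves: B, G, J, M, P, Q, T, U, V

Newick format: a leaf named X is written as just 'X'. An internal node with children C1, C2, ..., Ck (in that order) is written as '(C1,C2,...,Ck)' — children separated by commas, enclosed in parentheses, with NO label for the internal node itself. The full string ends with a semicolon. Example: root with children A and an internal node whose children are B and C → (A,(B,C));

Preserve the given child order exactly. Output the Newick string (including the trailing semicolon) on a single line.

internal I3 with children ['G', 'I2']
  leaf 'G' → 'G'
  internal I2 with children ['J', 'V', 'B', 'I1']
    leaf 'J' → 'J'
    leaf 'V' → 'V'
    leaf 'B' → 'B'
    internal I1 with children ['U', 'Q', 'I0']
      leaf 'U' → 'U'
      leaf 'Q' → 'Q'
      internal I0 with children ['P', 'M', 'T']
        leaf 'P' → 'P'
        leaf 'M' → 'M'
        leaf 'T' → 'T'
      → '(P,M,T)'
    → '(U,Q,(P,M,T))'
  → '(J,V,B,(U,Q,(P,M,T)))'
→ '(G,(J,V,B,(U,Q,(P,M,T))))'
Final: (G,(J,V,B,(U,Q,(P,M,T))));

Answer: (G,(J,V,B,(U,Q,(P,M,T))));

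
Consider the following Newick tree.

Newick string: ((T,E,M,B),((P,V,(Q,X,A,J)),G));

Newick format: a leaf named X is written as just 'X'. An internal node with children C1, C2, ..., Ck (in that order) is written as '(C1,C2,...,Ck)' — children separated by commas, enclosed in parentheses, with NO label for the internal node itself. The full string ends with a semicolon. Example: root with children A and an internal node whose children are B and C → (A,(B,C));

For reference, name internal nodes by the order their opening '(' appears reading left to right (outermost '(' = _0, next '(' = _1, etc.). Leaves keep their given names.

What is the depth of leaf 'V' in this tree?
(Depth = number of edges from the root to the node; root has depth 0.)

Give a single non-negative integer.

Newick: ((T,E,M,B),((P,V,(Q,X,A,J)),G));
Naming internals by '(' encounter order: outermost '(' = _0, next = _1, ...
Query node: V
Path from root: _0 -> _2 -> _3 -> V
Depth of V: 3 (number of edges from root)

Answer: 3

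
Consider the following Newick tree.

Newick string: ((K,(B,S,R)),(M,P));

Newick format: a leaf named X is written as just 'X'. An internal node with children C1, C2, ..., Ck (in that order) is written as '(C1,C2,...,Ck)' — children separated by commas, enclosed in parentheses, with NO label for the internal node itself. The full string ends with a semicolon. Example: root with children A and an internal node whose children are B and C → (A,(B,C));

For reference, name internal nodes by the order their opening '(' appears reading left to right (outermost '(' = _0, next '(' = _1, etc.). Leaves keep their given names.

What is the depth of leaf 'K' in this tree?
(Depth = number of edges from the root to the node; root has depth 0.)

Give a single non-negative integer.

Answer: 2

Derivation:
Newick: ((K,(B,S,R)),(M,P));
Naming internals by '(' encounter order: outermost '(' = _0, next = _1, ...
Query node: K
Path from root: _0 -> _1 -> K
Depth of K: 2 (number of edges from root)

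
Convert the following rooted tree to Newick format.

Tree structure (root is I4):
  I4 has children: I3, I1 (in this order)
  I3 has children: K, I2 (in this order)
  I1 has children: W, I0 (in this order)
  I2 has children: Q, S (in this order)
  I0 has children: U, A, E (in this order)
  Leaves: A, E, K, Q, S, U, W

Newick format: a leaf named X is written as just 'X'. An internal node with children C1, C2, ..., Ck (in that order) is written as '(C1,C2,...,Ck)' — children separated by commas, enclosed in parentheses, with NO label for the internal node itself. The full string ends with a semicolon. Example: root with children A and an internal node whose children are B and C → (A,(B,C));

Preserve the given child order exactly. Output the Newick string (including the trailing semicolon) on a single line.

Answer: ((K,(Q,S)),(W,(U,A,E)));

Derivation:
internal I4 with children ['I3', 'I1']
  internal I3 with children ['K', 'I2']
    leaf 'K' → 'K'
    internal I2 with children ['Q', 'S']
      leaf 'Q' → 'Q'
      leaf 'S' → 'S'
    → '(Q,S)'
  → '(K,(Q,S))'
  internal I1 with children ['W', 'I0']
    leaf 'W' → 'W'
    internal I0 with children ['U', 'A', 'E']
      leaf 'U' → 'U'
      leaf 'A' → 'A'
      leaf 'E' → 'E'
    → '(U,A,E)'
  → '(W,(U,A,E))'
→ '((K,(Q,S)),(W,(U,A,E)))'
Final: ((K,(Q,S)),(W,(U,A,E)));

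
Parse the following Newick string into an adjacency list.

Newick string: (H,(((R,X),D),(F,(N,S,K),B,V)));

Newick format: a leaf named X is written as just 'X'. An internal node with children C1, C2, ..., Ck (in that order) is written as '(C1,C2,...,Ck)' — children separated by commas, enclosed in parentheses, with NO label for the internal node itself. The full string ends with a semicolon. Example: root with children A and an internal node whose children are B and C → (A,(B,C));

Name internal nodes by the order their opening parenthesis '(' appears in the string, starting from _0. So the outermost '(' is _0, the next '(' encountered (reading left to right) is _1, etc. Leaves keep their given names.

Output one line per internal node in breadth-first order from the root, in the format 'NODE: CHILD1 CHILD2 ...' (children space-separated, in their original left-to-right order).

Input: (H,(((R,X),D),(F,(N,S,K),B,V)));
Scanning left-to-right, naming '(' by encounter order:
  pos 0: '(' -> open internal node _0 (depth 1)
  pos 3: '(' -> open internal node _1 (depth 2)
  pos 4: '(' -> open internal node _2 (depth 3)
  pos 5: '(' -> open internal node _3 (depth 4)
  pos 9: ')' -> close internal node _3 (now at depth 3)
  pos 12: ')' -> close internal node _2 (now at depth 2)
  pos 14: '(' -> open internal node _4 (depth 3)
  pos 17: '(' -> open internal node _5 (depth 4)
  pos 23: ')' -> close internal node _5 (now at depth 3)
  pos 28: ')' -> close internal node _4 (now at depth 2)
  pos 29: ')' -> close internal node _1 (now at depth 1)
  pos 30: ')' -> close internal node _0 (now at depth 0)
Total internal nodes: 6
BFS adjacency from root:
  _0: H _1
  _1: _2 _4
  _2: _3 D
  _4: F _5 B V
  _3: R X
  _5: N S K

Answer: _0: H _1
_1: _2 _4
_2: _3 D
_4: F _5 B V
_3: R X
_5: N S K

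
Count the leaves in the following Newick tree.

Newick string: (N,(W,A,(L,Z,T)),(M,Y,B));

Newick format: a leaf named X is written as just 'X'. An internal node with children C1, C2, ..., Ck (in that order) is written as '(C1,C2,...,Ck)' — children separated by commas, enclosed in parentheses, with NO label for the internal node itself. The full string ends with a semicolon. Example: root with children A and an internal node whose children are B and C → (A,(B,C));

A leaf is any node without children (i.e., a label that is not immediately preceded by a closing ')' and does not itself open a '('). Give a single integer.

Answer: 9

Derivation:
Newick: (N,(W,A,(L,Z,T)),(M,Y,B));
Scan left-to-right; a leaf is any maximal label run not followed by '(':
  pos 1: leaf 'N' → count = 1
  pos 4: leaf 'W' → count = 2
  pos 6: leaf 'A' → count = 3
  pos 9: leaf 'L' → count = 4
  pos 11: leaf 'Z' → count = 5
  pos 13: leaf 'T' → count = 6
  pos 18: leaf 'M' → count = 7
  pos 20: leaf 'Y' → count = 8
  pos 22: leaf 'B' → count = 9
Total leaves: 9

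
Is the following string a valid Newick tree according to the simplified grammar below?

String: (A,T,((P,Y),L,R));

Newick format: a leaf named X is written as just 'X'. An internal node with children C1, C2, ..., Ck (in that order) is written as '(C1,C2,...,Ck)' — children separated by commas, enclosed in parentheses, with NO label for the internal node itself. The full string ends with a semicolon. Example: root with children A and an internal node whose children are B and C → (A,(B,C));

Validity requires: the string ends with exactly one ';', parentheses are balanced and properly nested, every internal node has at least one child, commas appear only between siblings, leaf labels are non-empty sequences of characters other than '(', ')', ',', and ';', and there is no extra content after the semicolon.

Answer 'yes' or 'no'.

Input: (A,T,((P,Y),L,R));
Paren balance: 3 '(' vs 3 ')' OK
Ends with single ';': True
Full parse: OK
Valid: True

Answer: yes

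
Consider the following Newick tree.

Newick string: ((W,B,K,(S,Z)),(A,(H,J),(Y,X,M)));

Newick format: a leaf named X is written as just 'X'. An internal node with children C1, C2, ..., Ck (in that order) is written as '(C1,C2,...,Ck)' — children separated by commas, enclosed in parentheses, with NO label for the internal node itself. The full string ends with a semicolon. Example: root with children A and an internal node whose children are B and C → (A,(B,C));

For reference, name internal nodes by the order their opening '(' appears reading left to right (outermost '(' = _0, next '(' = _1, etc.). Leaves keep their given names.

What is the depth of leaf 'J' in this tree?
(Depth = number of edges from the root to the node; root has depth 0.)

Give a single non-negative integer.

Answer: 3

Derivation:
Newick: ((W,B,K,(S,Z)),(A,(H,J),(Y,X,M)));
Naming internals by '(' encounter order: outermost '(' = _0, next = _1, ...
Query node: J
Path from root: _0 -> _3 -> _4 -> J
Depth of J: 3 (number of edges from root)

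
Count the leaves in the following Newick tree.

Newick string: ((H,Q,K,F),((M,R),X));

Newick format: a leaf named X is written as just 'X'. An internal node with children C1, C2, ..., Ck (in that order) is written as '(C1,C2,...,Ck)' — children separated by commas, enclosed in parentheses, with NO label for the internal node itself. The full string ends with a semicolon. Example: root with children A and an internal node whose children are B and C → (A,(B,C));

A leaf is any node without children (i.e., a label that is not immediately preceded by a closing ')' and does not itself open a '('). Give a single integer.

Answer: 7

Derivation:
Newick: ((H,Q,K,F),((M,R),X));
Scan left-to-right; a leaf is any maximal label run not followed by '(':
  pos 2: leaf 'H' → count = 1
  pos 4: leaf 'Q' → count = 2
  pos 6: leaf 'K' → count = 3
  pos 8: leaf 'F' → count = 4
  pos 13: leaf 'M' → count = 5
  pos 15: leaf 'R' → count = 6
  pos 18: leaf 'X' → count = 7
Total leaves: 7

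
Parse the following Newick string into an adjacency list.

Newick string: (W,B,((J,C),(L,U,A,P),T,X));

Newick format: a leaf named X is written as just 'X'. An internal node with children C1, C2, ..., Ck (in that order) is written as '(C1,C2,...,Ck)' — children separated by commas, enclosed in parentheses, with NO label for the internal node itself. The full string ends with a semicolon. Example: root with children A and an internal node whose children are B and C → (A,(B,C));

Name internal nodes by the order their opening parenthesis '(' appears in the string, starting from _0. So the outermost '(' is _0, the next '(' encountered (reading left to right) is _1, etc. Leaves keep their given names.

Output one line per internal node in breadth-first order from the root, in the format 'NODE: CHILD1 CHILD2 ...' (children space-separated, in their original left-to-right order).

Answer: _0: W B _1
_1: _2 _3 T X
_2: J C
_3: L U A P

Derivation:
Input: (W,B,((J,C),(L,U,A,P),T,X));
Scanning left-to-right, naming '(' by encounter order:
  pos 0: '(' -> open internal node _0 (depth 1)
  pos 5: '(' -> open internal node _1 (depth 2)
  pos 6: '(' -> open internal node _2 (depth 3)
  pos 10: ')' -> close internal node _2 (now at depth 2)
  pos 12: '(' -> open internal node _3 (depth 3)
  pos 20: ')' -> close internal node _3 (now at depth 2)
  pos 25: ')' -> close internal node _1 (now at depth 1)
  pos 26: ')' -> close internal node _0 (now at depth 0)
Total internal nodes: 4
BFS adjacency from root:
  _0: W B _1
  _1: _2 _3 T X
  _2: J C
  _3: L U A P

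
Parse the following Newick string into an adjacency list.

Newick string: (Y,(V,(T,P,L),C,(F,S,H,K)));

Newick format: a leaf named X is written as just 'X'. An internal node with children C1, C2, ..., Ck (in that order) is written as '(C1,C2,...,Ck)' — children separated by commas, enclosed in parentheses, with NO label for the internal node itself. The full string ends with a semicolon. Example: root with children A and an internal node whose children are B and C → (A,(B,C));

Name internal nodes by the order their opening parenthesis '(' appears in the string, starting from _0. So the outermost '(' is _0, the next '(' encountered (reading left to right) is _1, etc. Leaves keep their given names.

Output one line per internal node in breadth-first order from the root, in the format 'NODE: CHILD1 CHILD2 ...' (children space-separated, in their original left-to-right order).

Answer: _0: Y _1
_1: V _2 C _3
_2: T P L
_3: F S H K

Derivation:
Input: (Y,(V,(T,P,L),C,(F,S,H,K)));
Scanning left-to-right, naming '(' by encounter order:
  pos 0: '(' -> open internal node _0 (depth 1)
  pos 3: '(' -> open internal node _1 (depth 2)
  pos 6: '(' -> open internal node _2 (depth 3)
  pos 12: ')' -> close internal node _2 (now at depth 2)
  pos 16: '(' -> open internal node _3 (depth 3)
  pos 24: ')' -> close internal node _3 (now at depth 2)
  pos 25: ')' -> close internal node _1 (now at depth 1)
  pos 26: ')' -> close internal node _0 (now at depth 0)
Total internal nodes: 4
BFS adjacency from root:
  _0: Y _1
  _1: V _2 C _3
  _2: T P L
  _3: F S H K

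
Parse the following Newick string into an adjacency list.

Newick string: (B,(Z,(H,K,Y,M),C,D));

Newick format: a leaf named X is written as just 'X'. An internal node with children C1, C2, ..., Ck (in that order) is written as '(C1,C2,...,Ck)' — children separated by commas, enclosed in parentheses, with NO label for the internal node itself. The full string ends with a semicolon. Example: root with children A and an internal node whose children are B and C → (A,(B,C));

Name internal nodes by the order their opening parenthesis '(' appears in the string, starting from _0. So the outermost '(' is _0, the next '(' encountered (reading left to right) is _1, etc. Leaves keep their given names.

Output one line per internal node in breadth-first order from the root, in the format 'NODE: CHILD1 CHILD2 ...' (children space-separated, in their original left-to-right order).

Input: (B,(Z,(H,K,Y,M),C,D));
Scanning left-to-right, naming '(' by encounter order:
  pos 0: '(' -> open internal node _0 (depth 1)
  pos 3: '(' -> open internal node _1 (depth 2)
  pos 6: '(' -> open internal node _2 (depth 3)
  pos 14: ')' -> close internal node _2 (now at depth 2)
  pos 19: ')' -> close internal node _1 (now at depth 1)
  pos 20: ')' -> close internal node _0 (now at depth 0)
Total internal nodes: 3
BFS adjacency from root:
  _0: B _1
  _1: Z _2 C D
  _2: H K Y M

Answer: _0: B _1
_1: Z _2 C D
_2: H K Y M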